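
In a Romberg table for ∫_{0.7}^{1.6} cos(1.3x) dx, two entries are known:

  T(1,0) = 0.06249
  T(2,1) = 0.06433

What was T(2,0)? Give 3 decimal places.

0.064

From T(2,1) = (4·T(2,0) − T(1,0))/3, solve for T(2,0):
4·T(2,0) = 3·0.06433 + 0.06249 = 0.25548
T(2,0) = 0.06387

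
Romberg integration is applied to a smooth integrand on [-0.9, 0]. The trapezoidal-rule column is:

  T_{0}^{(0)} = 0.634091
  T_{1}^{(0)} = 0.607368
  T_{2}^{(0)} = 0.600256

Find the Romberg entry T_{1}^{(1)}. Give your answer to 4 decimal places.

0.5985

Richardson extrapolation on the trapezoidal column (denominator 4−1=3):
T_{1}^{(1)} = 0.607368 + (0.607368 − 0.634091)/3 = 0.598460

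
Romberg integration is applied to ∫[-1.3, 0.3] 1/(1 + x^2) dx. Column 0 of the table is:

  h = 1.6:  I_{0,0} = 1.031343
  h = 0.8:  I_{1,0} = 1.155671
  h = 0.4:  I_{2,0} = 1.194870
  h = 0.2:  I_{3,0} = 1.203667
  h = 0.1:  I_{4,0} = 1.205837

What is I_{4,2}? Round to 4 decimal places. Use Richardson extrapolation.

I_{3,1} = 1.203667 + (1.203667 − 1.194870)/3 = 1.206599
I_{4,1} = (4·1.205837 − 1.203667) / 3 = 1.206560
I_{4,2} = 1.206560 + (1.206560 − 1.206599)/15 = 1.206557
(Column j=1 coincides with Simpson's rule on the same nodes.)

1.2066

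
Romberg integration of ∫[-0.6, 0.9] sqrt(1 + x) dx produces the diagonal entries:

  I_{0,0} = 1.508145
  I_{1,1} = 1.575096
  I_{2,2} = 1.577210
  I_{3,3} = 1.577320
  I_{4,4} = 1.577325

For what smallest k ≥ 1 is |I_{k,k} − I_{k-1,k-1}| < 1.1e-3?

k = 3

|I_{1,1} − I_{0,0}| = 0.066951 ≥ 1.1e-3
|I_{2,2} − I_{1,1}| = 0.002114 ≥ 1.1e-3
|I_{3,3} − I_{2,2}| = 0.000110 < 1.1e-3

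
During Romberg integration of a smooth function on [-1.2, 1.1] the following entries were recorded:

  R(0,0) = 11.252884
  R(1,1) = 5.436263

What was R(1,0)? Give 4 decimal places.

6.8904

From R(1,1) = (4·R(1,0) − R(0,0))/3, solve for R(1,0):
4·R(1,0) = 3·5.436263 + 11.252884 = 27.561673
R(1,0) = 6.890418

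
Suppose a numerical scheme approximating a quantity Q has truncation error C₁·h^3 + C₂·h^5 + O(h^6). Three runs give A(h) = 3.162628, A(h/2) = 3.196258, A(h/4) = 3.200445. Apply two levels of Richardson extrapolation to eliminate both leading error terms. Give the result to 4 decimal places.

3.2010

First eliminate the h^3 term (factor 2^3 = 8):
  B₁ = (8·3.196258 − 3.162628)/7 = 3.201062
  B₂ = (8·3.200445 − 3.196258)/7 = 3.201043
Then eliminate the h^5 term (factor 2^5 = 32):
  (32·3.201043 − 3.201062)/31 = 3.201042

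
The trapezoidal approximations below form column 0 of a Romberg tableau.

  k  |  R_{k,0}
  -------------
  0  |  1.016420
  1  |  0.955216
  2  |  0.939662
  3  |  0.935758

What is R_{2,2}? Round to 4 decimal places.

R_{1,1} = 0.955216 + (0.955216 − 1.016420)/3 = 0.934815
R_{2,1} = (4·0.939662 − 0.955216) / 3 = 0.934477
R_{2,2} = 0.934477 + (0.934477 − 0.934815)/15 = 0.934454

0.9345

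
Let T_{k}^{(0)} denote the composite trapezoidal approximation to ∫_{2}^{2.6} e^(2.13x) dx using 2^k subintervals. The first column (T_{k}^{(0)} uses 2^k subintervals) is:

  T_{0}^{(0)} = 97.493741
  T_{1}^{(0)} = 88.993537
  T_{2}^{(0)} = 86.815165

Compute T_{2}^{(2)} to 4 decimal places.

Richardson extrapolation on the trapezoidal column (denominator 4−1=3):
T_{1}^{(1)} = (4·88.993537 − 97.493741) / 3 = 86.160136
T_{2}^{(1)} = (4·86.815165 − 88.993537) / 3 = 86.089041
T_{2}^{(2)} = (16·86.089041 − 86.160136) / 15 = 86.084301

86.0843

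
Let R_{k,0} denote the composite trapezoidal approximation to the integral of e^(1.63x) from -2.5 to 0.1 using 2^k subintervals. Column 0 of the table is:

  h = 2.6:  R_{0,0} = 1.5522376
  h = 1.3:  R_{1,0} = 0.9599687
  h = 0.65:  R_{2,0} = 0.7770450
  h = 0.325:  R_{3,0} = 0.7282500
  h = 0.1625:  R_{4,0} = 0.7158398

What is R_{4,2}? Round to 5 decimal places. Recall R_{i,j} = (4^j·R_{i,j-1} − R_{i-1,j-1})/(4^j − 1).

Richardson extrapolation on the trapezoidal column (denominator 4−1=3):
R_{3,1} = 0.7282500 + (0.7282500 − 0.7770450)/3 = 0.7119850
R_{4,1} = (4·0.7158398 − 0.7282500) / 3 = 0.7117031
R_{4,2} = (16·0.7117031 − 0.7119850) / 15 = 0.7116843

0.71168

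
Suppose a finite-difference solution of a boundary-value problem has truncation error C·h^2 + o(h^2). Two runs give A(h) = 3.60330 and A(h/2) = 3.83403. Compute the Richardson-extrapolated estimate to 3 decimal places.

Extrapolated value = (4·A(h/2) − A(h)) / (4 − 1)
= (4·3.83403 − 3.60330) / 3
= 11.73282 / 3 = 3.91094

3.911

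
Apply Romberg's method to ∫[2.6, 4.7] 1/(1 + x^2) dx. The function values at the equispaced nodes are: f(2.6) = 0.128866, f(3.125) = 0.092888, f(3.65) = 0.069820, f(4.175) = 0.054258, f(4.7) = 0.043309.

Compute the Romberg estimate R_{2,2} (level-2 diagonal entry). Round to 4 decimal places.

0.1575

R_{0,0} (trapezoid, 1 panel, h=2.1000): 0.180784
R_{1,0} (trapezoid, 2 panels, h=1.0500): 0.163703
R_{2,0} (trapezoid, 4 panels, h=0.5250): 0.159103
R_{1,1} = 0.163703 + (0.163703 − 0.180784)/3 = 0.158009
R_{2,1} = 0.159103 + (0.159103 − 0.163703)/3 = 0.157570
R_{2,2} = 0.157570 + (0.157570 − 0.158009)/15 = 0.157541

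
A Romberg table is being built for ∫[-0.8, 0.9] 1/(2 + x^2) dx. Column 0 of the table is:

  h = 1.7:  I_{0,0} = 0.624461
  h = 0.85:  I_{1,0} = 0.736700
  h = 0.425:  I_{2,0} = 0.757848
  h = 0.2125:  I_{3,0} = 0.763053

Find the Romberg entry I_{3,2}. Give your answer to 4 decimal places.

0.7648

Richardson extrapolation on the trapezoidal column (denominator 4−1=3):
I_{2,1} = 0.757848 + (0.757848 − 0.736700)/3 = 0.764897
I_{3,1} = (4·0.763053 − 0.757848) / 3 = 0.764788
I_{3,2} = 0.764788 + (0.764788 − 0.764897)/15 = 0.764781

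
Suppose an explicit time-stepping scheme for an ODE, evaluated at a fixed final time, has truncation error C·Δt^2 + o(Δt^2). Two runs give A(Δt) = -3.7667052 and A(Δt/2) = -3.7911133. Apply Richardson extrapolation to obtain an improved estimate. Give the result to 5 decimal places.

The leading error scales as Δt^2; refining by a factor of 2 reduces it by 2^2 = 4.
Extrapolated value = (4·A(Δt/2) − A(Δt)) / (4 − 1)
= (4·(-3.7911133) − (-3.7667052)) / 3
= -11.3977480 / 3 = -3.7992493

-3.79925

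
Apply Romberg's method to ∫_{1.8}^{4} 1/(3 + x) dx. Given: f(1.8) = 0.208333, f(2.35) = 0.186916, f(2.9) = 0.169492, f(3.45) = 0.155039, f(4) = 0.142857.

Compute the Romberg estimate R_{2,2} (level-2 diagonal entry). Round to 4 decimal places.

R_{0,0} (trapezoid, 1 panel, h=2.2000): 0.386309
R_{1,0} (trapezoid, 2 panels, h=1.1000): 0.379596
R_{2,0} (trapezoid, 4 panels, h=0.5500): 0.377873
R_{1,1} = 0.379596 + (0.379596 − 0.386309)/3 = 0.377358
R_{2,1} = 0.377873 + (0.377873 − 0.379596)/3 = 0.377299
R_{2,2} = 0.377299 + (0.377299 − 0.377358)/15 = 0.377295

0.3773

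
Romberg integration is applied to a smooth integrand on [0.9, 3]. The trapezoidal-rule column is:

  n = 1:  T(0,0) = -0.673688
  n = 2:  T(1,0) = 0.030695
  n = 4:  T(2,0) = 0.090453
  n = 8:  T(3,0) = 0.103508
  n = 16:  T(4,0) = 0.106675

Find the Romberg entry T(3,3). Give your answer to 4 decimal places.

Richardson extrapolation on the trapezoidal column (denominator 4−1=3):
T(1,1) = 0.030695 + (0.030695 − (-0.673688))/3 = 0.265489
T(2,1) = 0.090453 + (0.090453 − 0.030695)/3 = 0.110372
T(3,1) = 0.103508 + (0.103508 − 0.090453)/3 = 0.107860
T(2,2) = 0.110372 + (0.110372 − 0.265489)/15 = 0.100031
T(3,2) = 0.107860 + (0.107860 − 0.110372)/15 = 0.107693
T(3,3) = (64·0.107693 − 0.100031) / 63 = 0.107815

0.1078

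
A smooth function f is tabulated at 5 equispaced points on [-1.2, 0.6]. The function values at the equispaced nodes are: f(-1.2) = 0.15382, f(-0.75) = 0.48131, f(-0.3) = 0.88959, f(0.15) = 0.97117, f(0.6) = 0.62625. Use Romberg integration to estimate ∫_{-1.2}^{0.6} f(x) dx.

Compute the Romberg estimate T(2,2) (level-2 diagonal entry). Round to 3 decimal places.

T(0,0) (trapezoid, 1 panel, h=1.8000): 0.70206
T(1,0) (trapezoid, 2 panels, h=0.9000): 1.15166
T(2,0) (trapezoid, 4 panels, h=0.4500): 1.22945
T(1,1) = 1.15166 + (1.15166 − 0.70206)/3 = 1.30153
T(2,1) = 1.22945 + (1.22945 − 1.15166)/3 = 1.25538
T(2,2) = 1.25538 + (1.25538 − 1.30153)/15 = 1.25230

1.252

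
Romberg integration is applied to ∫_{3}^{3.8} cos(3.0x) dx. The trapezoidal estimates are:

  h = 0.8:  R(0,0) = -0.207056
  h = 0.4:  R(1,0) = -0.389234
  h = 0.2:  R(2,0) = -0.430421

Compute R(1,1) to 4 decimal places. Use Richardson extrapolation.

R(1,1) = (4·(-0.389234) − (-0.207056)) / 3 = -0.449960
(Column j=1 coincides with Simpson's rule on the same nodes.)

-0.4500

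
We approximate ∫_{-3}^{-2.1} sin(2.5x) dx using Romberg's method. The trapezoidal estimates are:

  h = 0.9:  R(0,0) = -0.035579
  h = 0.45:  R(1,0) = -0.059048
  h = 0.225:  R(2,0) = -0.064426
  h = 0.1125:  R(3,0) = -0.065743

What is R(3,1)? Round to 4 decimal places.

R(3,1) = (4·(-0.065743) − (-0.064426)) / 3 = -0.066182

-0.0662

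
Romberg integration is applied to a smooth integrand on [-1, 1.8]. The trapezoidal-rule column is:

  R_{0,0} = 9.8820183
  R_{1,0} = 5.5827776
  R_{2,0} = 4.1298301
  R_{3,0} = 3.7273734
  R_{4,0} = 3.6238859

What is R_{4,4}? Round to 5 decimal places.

R_{1,1} = 5.5827776 + (5.5827776 − 9.8820183)/3 = 4.1496974
R_{2,1} = 4.1298301 + (4.1298301 − 5.5827776)/3 = 3.6455143
R_{3,1} = (4·3.7273734 − 4.1298301) / 3 = 3.5932212
R_{4,1} = (4·3.6238859 − 3.7273734) / 3 = 3.5893901
R_{2,2} = (16·3.6455143 − 4.1496974) / 15 = 3.6119021
R_{3,2} = (16·3.5932212 − 3.6455143) / 15 = 3.5897350
R_{4,2} = 3.5893901 + (3.5893901 − 3.5932212)/15 = 3.5891347
R_{3,3} = 3.5897350 + (3.5897350 − 3.6119021)/63 = 3.5893831
R_{4,3} = (64·3.5891347 − 3.5897350) / 63 = 3.5891252
R_{4,4} = 3.5891252 + (3.5891252 − 3.5893831)/255 = 3.5891242
(Column j=1 coincides with Simpson's rule on the same nodes.)

3.58912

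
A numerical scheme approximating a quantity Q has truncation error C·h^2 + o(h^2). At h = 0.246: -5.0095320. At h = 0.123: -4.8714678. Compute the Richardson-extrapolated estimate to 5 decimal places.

The leading error scales as h^2; refining by a factor of 2 reduces it by 2^2 = 4.
Extrapolated value = (4·A(h/2) − A(h)) / (4 − 1)
= (4·(-4.8714678) − (-5.0095320)) / 3
= -14.4763392 / 3 = -4.8254464

-4.82545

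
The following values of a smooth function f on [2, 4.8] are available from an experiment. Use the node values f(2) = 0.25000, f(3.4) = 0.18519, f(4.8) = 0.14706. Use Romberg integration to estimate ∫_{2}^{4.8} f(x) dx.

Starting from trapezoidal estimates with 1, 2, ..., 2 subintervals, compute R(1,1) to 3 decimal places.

0.531

R(0,0) (trapezoid, 1 panel, h=2.8000): 0.55588
R(1,0) (trapezoid, 2 panels, h=1.4000): 0.53721
R(1,1) = 0.53721 + (0.53721 − 0.55588)/3 = 0.53099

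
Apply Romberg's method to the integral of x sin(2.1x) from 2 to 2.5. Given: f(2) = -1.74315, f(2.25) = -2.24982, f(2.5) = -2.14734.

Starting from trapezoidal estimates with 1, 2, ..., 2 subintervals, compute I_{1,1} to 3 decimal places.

-1.074

I_{0,0} (trapezoid, 1 panel, h=0.5000): -0.97262
I_{1,0} (trapezoid, 2 panels, h=0.2500): -1.04877
I_{1,1} = -1.04877 + (-1.04877 − (-0.97262))/3 = -1.07415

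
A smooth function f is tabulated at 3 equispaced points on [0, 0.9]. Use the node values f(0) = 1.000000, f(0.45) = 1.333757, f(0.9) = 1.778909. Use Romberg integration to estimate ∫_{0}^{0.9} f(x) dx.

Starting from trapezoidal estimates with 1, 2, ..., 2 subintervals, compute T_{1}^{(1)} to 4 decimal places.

1.2171

T_{0}^{(0)} (trapezoid, 1 panel, h=0.9000): 1.250509
T_{1}^{(0)} (trapezoid, 2 panels, h=0.4500): 1.225445
T_{1}^{(1)} = 1.225445 + (1.225445 − 1.250509)/3 = 1.217090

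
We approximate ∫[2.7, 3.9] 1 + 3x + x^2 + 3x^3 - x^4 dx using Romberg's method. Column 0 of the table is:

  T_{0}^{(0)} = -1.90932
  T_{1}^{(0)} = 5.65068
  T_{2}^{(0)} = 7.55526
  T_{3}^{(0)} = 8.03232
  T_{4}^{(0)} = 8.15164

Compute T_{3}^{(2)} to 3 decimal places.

Richardson extrapolation on the trapezoidal column (denominator 4−1=3):
T_{2}^{(1)} = 7.55526 + (7.55526 − 5.65068)/3 = 8.19012
T_{3}^{(1)} = 8.03232 + (8.03232 − 7.55526)/3 = 8.19134
T_{3}^{(2)} = 8.19134 + (8.19134 − 8.19012)/15 = 8.19142

8.191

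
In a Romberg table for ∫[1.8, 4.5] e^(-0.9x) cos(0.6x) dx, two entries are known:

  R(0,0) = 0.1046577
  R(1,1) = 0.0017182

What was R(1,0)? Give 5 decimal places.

0.02745

From R(1,1) = (4·R(1,0) − R(0,0))/3, solve for R(1,0):
4·R(1,0) = 3·0.0017182 + 0.1046577 = 0.1098123
R(1,0) = 0.0274531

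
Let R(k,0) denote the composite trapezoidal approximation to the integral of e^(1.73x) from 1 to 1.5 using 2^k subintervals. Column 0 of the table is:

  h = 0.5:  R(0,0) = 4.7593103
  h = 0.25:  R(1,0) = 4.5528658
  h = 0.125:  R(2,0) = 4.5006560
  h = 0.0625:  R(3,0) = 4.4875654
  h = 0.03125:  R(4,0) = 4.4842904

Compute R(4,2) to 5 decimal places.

4.48320

R(3,1) = 4.4875654 + (4.4875654 − 4.5006560)/3 = 4.4832019
R(4,1) = (4·4.4842904 − 4.4875654) / 3 = 4.4831987
R(4,2) = (16·4.4831987 − 4.4832019) / 15 = 4.4831985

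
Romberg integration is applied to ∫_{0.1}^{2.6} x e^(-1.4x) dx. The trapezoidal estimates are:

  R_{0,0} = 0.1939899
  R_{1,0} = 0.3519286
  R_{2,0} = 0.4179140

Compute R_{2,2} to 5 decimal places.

0.44226

R_{1,1} = (4·0.3519286 − 0.1939899) / 3 = 0.4045748
R_{2,1} = 0.4179140 + (0.4179140 − 0.3519286)/3 = 0.4399091
R_{2,2} = (16·0.4399091 − 0.4045748) / 15 = 0.4422647
(Column j=1 coincides with Simpson's rule on the same nodes.)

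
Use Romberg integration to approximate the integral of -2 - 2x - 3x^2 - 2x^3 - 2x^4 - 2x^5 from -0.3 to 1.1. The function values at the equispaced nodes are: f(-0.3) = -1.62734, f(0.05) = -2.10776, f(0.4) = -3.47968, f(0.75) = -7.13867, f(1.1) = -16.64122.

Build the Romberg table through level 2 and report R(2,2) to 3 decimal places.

-7.241

R(0,0) (trapezoid, 1 panel, h=1.4000): -12.78799
R(1,0) (trapezoid, 2 panels, h=0.7000): -8.82977
R(2,0) (trapezoid, 4 panels, h=0.3500): -7.65114
R(1,1) = -8.82977 + (-8.82977 − (-12.78799))/3 = -7.51036
R(2,1) = -7.65114 + (-7.65114 − (-8.82977))/3 = -7.25826
R(2,2) = -7.25826 + (-7.25826 − (-7.51036))/15 = -7.24145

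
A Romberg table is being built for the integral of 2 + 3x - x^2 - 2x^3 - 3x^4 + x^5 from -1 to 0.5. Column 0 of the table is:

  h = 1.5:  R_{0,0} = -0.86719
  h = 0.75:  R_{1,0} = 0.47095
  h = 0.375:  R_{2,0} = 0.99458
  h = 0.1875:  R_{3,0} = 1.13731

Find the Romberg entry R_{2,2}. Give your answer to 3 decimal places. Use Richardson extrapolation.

R_{1,1} = (4·0.47095 − (-0.86719)) / 3 = 0.91700
R_{2,1} = 0.99458 + (0.99458 − 0.47095)/3 = 1.16912
R_{2,2} = 1.16912 + (1.16912 − 0.91700)/15 = 1.18593

1.186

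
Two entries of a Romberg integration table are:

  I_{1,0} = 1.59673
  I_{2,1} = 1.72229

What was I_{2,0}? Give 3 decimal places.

1.691

From I_{2,1} = (4·I_{2,0} − I_{1,0})/3, solve for I_{2,0}:
4·I_{2,0} = 3·1.72229 + 1.59673 = 6.76360
I_{2,0} = 1.69090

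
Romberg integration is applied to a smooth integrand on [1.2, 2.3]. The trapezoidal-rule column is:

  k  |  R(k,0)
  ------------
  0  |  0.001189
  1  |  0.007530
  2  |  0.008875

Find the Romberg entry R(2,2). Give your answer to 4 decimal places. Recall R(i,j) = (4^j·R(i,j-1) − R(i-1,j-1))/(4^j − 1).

Richardson extrapolation on the trapezoidal column (denominator 4−1=3):
R(1,1) = 0.007530 + (0.007530 − 0.001189)/3 = 0.009644
R(2,1) = 0.008875 + (0.008875 − 0.007530)/3 = 0.009323
R(2,2) = (16·0.009323 − 0.009644) / 15 = 0.009302

0.0093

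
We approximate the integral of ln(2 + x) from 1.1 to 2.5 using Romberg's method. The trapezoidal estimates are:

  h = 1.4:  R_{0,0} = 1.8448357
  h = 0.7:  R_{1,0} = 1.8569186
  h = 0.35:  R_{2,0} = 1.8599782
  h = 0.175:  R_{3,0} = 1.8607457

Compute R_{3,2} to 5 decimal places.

1.86100

R_{2,1} = (4·1.8599782 − 1.8569186) / 3 = 1.8609981
R_{3,1} = 1.8607457 + (1.8607457 − 1.8599782)/3 = 1.8610015
R_{3,2} = 1.8610015 + (1.8610015 − 1.8609981)/15 = 1.8610017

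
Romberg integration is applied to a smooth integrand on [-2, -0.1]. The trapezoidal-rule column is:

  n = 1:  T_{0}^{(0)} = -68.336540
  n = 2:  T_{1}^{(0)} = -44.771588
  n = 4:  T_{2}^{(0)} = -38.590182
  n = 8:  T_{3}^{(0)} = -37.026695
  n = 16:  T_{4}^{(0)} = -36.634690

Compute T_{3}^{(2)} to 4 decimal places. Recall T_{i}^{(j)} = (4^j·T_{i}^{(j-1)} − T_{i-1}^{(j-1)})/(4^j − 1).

-36.5039

Richardson extrapolation on the trapezoidal column (denominator 4−1=3):
T_{2}^{(1)} = -38.590182 + (-38.590182 − (-44.771588))/3 = -36.529713
T_{3}^{(1)} = (4·(-37.026695) − (-38.590182)) / 3 = -36.505533
T_{3}^{(2)} = (16·(-36.505533) − (-36.529713)) / 15 = -36.503921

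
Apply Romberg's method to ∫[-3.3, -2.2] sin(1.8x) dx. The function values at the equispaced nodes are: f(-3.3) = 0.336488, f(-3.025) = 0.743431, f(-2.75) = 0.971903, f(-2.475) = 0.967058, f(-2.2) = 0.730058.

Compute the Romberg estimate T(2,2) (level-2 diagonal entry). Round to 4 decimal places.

T(0,0) (trapezoid, 1 panel, h=1.1000): 0.586600
T(1,0) (trapezoid, 2 panels, h=0.5500): 0.827847
T(2,0) (trapezoid, 4 panels, h=0.2750): 0.884308
T(1,1) = 0.827847 + (0.827847 − 0.586600)/3 = 0.908263
T(2,1) = 0.884308 + (0.884308 − 0.827847)/3 = 0.903128
T(2,2) = 0.903128 + (0.903128 − 0.908263)/15 = 0.902786

0.9028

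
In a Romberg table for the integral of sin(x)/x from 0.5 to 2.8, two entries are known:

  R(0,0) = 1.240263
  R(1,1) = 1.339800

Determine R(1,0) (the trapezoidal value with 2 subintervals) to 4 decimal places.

1.3149

From R(1,1) = (4·R(1,0) − R(0,0))/3, solve for R(1,0):
4·R(1,0) = 3·1.339800 + 1.240263 = 5.259663
R(1,0) = 1.314916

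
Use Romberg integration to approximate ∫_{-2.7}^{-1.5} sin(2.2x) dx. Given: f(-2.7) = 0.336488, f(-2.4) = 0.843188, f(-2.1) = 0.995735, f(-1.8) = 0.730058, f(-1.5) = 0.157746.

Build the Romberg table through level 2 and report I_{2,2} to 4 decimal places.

I_{0,0} (trapezoid, 1 panel, h=1.2000): 0.296540
I_{1,0} (trapezoid, 2 panels, h=0.6000): 0.745711
I_{2,0} (trapezoid, 4 panels, h=0.3000): 0.844829
I_{1,1} = 0.745711 + (0.745711 − 0.296540)/3 = 0.895435
I_{2,1} = 0.844829 + (0.844829 − 0.745711)/3 = 0.877868
I_{2,2} = 0.877868 + (0.877868 − 0.895435)/15 = 0.876697

0.8767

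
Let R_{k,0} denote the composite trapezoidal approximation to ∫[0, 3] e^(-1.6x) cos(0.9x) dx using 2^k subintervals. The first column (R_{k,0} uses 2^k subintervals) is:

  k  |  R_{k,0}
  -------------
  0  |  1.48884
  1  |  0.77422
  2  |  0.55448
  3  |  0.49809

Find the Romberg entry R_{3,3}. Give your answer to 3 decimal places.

0.479

Richardson extrapolation on the trapezoidal column (denominator 4−1=3):
R_{1,1} = 0.77422 + (0.77422 − 1.48884)/3 = 0.53601
R_{2,1} = 0.55448 + (0.55448 − 0.77422)/3 = 0.48123
R_{3,1} = (4·0.49809 − 0.55448) / 3 = 0.47929
R_{2,2} = (16·0.48123 − 0.53601) / 15 = 0.47758
R_{3,2} = 0.47929 + (0.47929 − 0.48123)/15 = 0.47916
R_{3,3} = (64·0.47916 − 0.47758) / 63 = 0.47919
(Column j=1 coincides with Simpson's rule on the same nodes.)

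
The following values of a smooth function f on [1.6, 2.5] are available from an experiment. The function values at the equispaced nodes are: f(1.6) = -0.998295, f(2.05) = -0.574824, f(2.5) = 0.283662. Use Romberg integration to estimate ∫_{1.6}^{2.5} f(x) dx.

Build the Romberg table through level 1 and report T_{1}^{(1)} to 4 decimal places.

T_{0}^{(0)} (trapezoid, 1 panel, h=0.9000): -0.321585
T_{1}^{(0)} (trapezoid, 2 panels, h=0.4500): -0.419463
T_{1}^{(1)} = -0.419463 + (-0.419463 − (-0.321585))/3 = -0.452089

-0.4521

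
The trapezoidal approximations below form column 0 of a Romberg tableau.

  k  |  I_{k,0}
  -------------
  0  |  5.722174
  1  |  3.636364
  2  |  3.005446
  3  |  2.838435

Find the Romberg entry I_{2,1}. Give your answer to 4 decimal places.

Richardson extrapolation on the trapezoidal column (denominator 4−1=3):
I_{2,1} = (4·3.005446 − 3.636364) / 3 = 2.795140
(Column j=1 coincides with Simpson's rule on the same nodes.)

2.7951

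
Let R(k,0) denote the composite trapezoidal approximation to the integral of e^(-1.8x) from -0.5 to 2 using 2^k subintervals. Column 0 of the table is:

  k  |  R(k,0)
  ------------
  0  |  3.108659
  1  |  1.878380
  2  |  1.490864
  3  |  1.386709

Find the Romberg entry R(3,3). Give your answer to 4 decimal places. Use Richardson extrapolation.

1.3513

R(1,1) = (4·1.878380 − 3.108659) / 3 = 1.468287
R(2,1) = 1.490864 + (1.490864 − 1.878380)/3 = 1.361692
R(3,1) = (4·1.386709 − 1.490864) / 3 = 1.351991
R(2,2) = 1.361692 + (1.361692 − 1.468287)/15 = 1.354586
R(3,2) = (16·1.351991 − 1.361692) / 15 = 1.351344
R(3,3) = 1.351344 + (1.351344 − 1.354586)/63 = 1.351293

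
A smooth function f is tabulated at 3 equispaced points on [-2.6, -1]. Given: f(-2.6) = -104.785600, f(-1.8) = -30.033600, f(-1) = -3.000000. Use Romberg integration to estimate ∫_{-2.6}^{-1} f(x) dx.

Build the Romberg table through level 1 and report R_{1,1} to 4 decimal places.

-60.7787

R_{0,0} (trapezoid, 1 panel, h=1.6000): -86.228480
R_{1,0} (trapezoid, 2 panels, h=0.8000): -67.141120
R_{1,1} = -67.141120 + (-67.141120 − (-86.228480))/3 = -60.778667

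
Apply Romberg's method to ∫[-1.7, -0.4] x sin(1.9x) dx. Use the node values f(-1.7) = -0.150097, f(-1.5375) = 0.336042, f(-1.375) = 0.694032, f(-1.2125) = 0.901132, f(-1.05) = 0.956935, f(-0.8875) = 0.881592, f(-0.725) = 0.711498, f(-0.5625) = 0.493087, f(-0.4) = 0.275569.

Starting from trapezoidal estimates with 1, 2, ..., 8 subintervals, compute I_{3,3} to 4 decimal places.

0.8285

I_{0,0} (trapezoid, 1 panel, h=1.3000): 0.081557
I_{1,0} (trapezoid, 2 panels, h=0.6500): 0.662786
I_{2,0} (trapezoid, 4 panels, h=0.3250): 0.788190
I_{3,0} (trapezoid, 8 panels, h=0.1625): 0.818521
I_{1,1} = 0.662786 + (0.662786 − 0.081557)/3 = 0.856529
I_{2,1} = 0.788190 + (0.788190 − 0.662786)/3 = 0.829991
I_{3,1} = 0.818521 + (0.818521 − 0.788190)/3 = 0.828631
I_{2,2} = 0.829991 + (0.829991 − 0.856529)/15 = 0.828222
I_{3,2} = 0.828631 + (0.828631 − 0.829991)/15 = 0.828540
I_{3,3} = 0.828540 + (0.828540 − 0.828222)/63 = 0.828545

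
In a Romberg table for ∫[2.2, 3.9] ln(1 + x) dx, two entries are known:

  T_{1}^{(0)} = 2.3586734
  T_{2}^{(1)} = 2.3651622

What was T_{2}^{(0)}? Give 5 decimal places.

From T_{2}^{(1)} = (4·T_{2}^{(0)} − T_{1}^{(0)})/3, solve for T_{2}^{(0)}:
4·T_{2}^{(0)} = 3·2.3651622 + 2.3586734 = 9.4541600
T_{2}^{(0)} = 2.3635400

2.36354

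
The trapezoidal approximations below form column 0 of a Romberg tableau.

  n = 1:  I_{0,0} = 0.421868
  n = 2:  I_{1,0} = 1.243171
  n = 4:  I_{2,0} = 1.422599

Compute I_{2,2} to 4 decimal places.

I_{1,1} = 1.243171 + (1.243171 − 0.421868)/3 = 1.516939
I_{2,1} = (4·1.422599 − 1.243171) / 3 = 1.482408
I_{2,2} = (16·1.482408 − 1.516939) / 15 = 1.480106
(Column j=1 coincides with Simpson's rule on the same nodes.)

1.4801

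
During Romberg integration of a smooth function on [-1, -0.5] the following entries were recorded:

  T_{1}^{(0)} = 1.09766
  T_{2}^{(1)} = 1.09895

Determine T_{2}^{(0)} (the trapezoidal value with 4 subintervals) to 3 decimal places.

1.099

From T_{2}^{(1)} = (4·T_{2}^{(0)} − T_{1}^{(0)})/3, solve for T_{2}^{(0)}:
4·T_{2}^{(0)} = 3·1.09895 + 1.09766 = 4.39451
T_{2}^{(0)} = 1.09863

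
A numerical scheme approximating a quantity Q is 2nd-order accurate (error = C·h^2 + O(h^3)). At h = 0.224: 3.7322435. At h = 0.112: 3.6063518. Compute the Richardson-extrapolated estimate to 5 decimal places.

3.56439

The leading error scales as h^2; refining by a factor of 2 reduces it by 2^2 = 4.
Extrapolated value = (4·A(h/2) − A(h)) / (4 − 1)
= (4·3.6063518 − 3.7322435) / 3
= 10.6931637 / 3 = 3.5643879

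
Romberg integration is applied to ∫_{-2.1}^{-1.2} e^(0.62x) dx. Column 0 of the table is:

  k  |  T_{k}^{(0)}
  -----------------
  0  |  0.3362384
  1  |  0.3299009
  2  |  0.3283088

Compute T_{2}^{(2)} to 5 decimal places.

T_{1}^{(1)} = (4·0.3299009 − 0.3362384) / 3 = 0.3277884
T_{2}^{(1)} = (4·0.3283088 − 0.3299009) / 3 = 0.3277781
T_{2}^{(2)} = (16·0.3277781 − 0.3277884) / 15 = 0.3277774
(Column j=1 coincides with Simpson's rule on the same nodes.)

0.32778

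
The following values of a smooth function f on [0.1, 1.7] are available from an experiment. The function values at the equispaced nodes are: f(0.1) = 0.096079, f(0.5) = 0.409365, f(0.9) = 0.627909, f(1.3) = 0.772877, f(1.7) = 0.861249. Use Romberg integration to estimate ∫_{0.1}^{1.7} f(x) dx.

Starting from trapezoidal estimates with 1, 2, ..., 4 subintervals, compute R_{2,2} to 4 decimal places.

R_{0,0} (trapezoid, 1 panel, h=1.6000): 0.765862
R_{1,0} (trapezoid, 2 panels, h=0.8000): 0.885258
R_{2,0} (trapezoid, 4 panels, h=0.4000): 0.915526
R_{1,1} = 0.885258 + (0.885258 − 0.765862)/3 = 0.925057
R_{2,1} = 0.915526 + (0.915526 − 0.885258)/3 = 0.925615
R_{2,2} = 0.925615 + (0.925615 − 0.925057)/15 = 0.925652

0.9257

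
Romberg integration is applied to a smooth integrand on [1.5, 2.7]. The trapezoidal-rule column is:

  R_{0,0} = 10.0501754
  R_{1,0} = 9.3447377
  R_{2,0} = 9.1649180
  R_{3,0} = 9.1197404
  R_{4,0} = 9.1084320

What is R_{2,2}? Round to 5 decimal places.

9.10467

Richardson extrapolation on the trapezoidal column (denominator 4−1=3):
R_{1,1} = 9.3447377 + (9.3447377 − 10.0501754)/3 = 9.1095918
R_{2,1} = 9.1649180 + (9.1649180 − 9.3447377)/3 = 9.1049781
R_{2,2} = 9.1049781 + (9.1049781 − 9.1095918)/15 = 9.1046705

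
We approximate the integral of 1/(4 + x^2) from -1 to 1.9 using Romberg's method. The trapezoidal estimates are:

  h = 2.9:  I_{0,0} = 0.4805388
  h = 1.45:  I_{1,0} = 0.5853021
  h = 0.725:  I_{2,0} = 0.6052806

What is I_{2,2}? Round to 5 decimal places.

0.61139

I_{1,1} = 0.5853021 + (0.5853021 − 0.4805388)/3 = 0.6202232
I_{2,1} = 0.6052806 + (0.6052806 − 0.5853021)/3 = 0.6119401
I_{2,2} = 0.6119401 + (0.6119401 − 0.6202232)/15 = 0.6113879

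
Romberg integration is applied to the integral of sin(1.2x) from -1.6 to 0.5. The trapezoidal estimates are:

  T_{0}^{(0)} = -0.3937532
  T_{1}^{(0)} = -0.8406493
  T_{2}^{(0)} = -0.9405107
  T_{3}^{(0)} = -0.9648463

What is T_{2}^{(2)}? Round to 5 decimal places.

T_{1}^{(1)} = (4·(-0.8406493) − (-0.3937532)) / 3 = -0.9896147
T_{2}^{(1)} = -0.9405107 + (-0.9405107 − (-0.8406493))/3 = -0.9737978
T_{2}^{(2)} = -0.9737978 + (-0.9737978 − (-0.9896147))/15 = -0.9727433
(Column j=1 coincides with Simpson's rule on the same nodes.)

-0.97274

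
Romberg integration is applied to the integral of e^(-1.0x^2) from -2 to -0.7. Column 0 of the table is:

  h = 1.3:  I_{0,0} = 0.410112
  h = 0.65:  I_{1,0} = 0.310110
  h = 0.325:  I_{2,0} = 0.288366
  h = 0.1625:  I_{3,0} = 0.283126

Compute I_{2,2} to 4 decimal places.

0.2814

I_{1,1} = 0.310110 + (0.310110 − 0.410112)/3 = 0.276776
I_{2,1} = 0.288366 + (0.288366 − 0.310110)/3 = 0.281118
I_{2,2} = 0.281118 + (0.281118 − 0.276776)/15 = 0.281407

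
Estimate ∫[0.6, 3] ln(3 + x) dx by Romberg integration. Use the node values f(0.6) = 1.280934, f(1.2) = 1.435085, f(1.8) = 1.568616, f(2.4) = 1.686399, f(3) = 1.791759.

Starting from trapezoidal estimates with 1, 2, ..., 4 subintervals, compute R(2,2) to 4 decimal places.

3.7392

R(0,0) (trapezoid, 1 panel, h=2.4000): 3.687232
R(1,0) (trapezoid, 2 panels, h=1.2000): 3.725955
R(2,0) (trapezoid, 4 panels, h=0.6000): 3.735868
R(1,1) = 3.725955 + (3.725955 − 3.687232)/3 = 3.738863
R(2,1) = 3.735868 + (3.735868 − 3.725955)/3 = 3.739172
R(2,2) = 3.739172 + (3.739172 − 3.738863)/15 = 3.739193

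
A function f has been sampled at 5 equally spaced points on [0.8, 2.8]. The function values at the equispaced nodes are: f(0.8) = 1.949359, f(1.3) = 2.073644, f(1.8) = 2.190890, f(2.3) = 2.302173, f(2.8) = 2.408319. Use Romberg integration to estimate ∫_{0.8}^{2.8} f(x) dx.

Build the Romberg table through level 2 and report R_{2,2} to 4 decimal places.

R_{0,0} (trapezoid, 1 panel, h=2.0000): 4.357678
R_{1,0} (trapezoid, 2 panels, h=1.0000): 4.369729
R_{2,0} (trapezoid, 4 panels, h=0.5000): 4.372773
R_{1,1} = 4.369729 + (4.369729 − 4.357678)/3 = 4.373746
R_{2,1} = 4.372773 + (4.372773 − 4.369729)/3 = 4.373788
R_{2,2} = 4.373788 + (4.373788 − 4.373746)/15 = 4.373791

4.3738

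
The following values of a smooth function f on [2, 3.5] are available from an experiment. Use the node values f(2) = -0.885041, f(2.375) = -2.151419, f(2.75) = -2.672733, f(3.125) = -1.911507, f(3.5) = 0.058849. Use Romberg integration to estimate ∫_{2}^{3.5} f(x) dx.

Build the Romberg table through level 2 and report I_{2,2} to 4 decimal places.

-2.7978

I_{0,0} (trapezoid, 1 panel, h=1.5000): -0.619644
I_{1,0} (trapezoid, 2 panels, h=0.7500): -2.314372
I_{2,0} (trapezoid, 4 panels, h=0.3750): -2.680783
I_{1,1} = -2.314372 + (-2.314372 − (-0.619644))/3 = -2.879281
I_{2,1} = -2.680783 + (-2.680783 − (-2.314372))/3 = -2.802920
I_{2,2} = -2.802920 + (-2.802920 − (-2.879281))/15 = -2.797829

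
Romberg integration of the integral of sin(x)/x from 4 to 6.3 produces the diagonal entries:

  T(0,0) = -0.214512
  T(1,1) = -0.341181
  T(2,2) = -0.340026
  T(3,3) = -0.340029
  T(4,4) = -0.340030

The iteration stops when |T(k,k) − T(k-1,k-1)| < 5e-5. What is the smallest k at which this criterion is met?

k = 3

|T(1,1) − T(0,0)| = 0.126669 ≥ 5e-5
|T(2,2) − T(1,1)| = 0.001155 ≥ 5e-5
|T(3,3) − T(2,2)| = 0.000003 < 5e-5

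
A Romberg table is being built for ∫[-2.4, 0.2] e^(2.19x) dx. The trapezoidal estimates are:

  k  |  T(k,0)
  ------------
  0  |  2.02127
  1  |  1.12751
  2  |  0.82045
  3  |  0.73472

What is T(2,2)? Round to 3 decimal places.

0.711

T(1,1) = 1.12751 + (1.12751 − 2.02127)/3 = 0.82959
T(2,1) = (4·0.82045 − 1.12751) / 3 = 0.71810
T(2,2) = 0.71810 + (0.71810 − 0.82959)/15 = 0.71067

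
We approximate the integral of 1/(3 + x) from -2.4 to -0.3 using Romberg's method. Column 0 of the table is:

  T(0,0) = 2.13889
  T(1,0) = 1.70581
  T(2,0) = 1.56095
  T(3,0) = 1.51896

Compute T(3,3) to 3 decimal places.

1.504

Richardson extrapolation on the trapezoidal column (denominator 4−1=3):
T(1,1) = 1.70581 + (1.70581 − 2.13889)/3 = 1.56145
T(2,1) = (4·1.56095 − 1.70581) / 3 = 1.51266
T(3,1) = 1.51896 + (1.51896 − 1.56095)/3 = 1.50496
T(2,2) = 1.51266 + (1.51266 − 1.56145)/15 = 1.50941
T(3,2) = 1.50496 + (1.50496 − 1.51266)/15 = 1.50445
T(3,3) = 1.50445 + (1.50445 − 1.50941)/63 = 1.50437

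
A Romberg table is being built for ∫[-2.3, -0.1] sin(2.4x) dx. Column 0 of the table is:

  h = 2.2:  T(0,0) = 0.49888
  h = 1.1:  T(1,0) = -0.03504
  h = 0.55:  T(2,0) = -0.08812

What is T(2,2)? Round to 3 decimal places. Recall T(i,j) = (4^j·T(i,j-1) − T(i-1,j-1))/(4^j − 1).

T(1,1) = (4·(-0.03504) − 0.49888) / 3 = -0.21301
T(2,1) = -0.08812 + (-0.08812 − (-0.03504))/3 = -0.10581
T(2,2) = -0.10581 + (-0.10581 − (-0.21301))/15 = -0.09866

-0.099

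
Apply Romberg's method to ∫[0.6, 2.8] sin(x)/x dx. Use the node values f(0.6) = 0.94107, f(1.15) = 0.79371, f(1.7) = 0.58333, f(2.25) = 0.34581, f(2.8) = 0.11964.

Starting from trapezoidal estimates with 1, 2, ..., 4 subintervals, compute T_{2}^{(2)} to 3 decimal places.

T_{0}^{(0)} (trapezoid, 1 panel, h=2.2000): 1.16678
T_{1}^{(0)} (trapezoid, 2 panels, h=1.1000): 1.22505
T_{2}^{(0)} (trapezoid, 4 panels, h=0.5500): 1.23926
T_{1}^{(1)} = 1.22505 + (1.22505 − 1.16678)/3 = 1.24447
T_{2}^{(1)} = 1.23926 + (1.23926 − 1.22505)/3 = 1.24400
T_{2}^{(2)} = 1.24400 + (1.24400 − 1.24447)/15 = 1.24397

1.244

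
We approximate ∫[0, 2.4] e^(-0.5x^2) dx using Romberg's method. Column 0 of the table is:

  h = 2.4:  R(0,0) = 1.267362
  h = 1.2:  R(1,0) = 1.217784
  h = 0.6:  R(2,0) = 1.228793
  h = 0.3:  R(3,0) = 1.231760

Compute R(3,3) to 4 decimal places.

1.2327

R(1,1) = 1.217784 + (1.217784 − 1.267362)/3 = 1.201258
R(2,1) = 1.228793 + (1.228793 − 1.217784)/3 = 1.232463
R(3,1) = 1.231760 + (1.231760 − 1.228793)/3 = 1.232749
R(2,2) = (16·1.232463 − 1.201258) / 15 = 1.234543
R(3,2) = (16·1.232749 − 1.232463) / 15 = 1.232768
R(3,3) = (64·1.232768 − 1.234543) / 63 = 1.232740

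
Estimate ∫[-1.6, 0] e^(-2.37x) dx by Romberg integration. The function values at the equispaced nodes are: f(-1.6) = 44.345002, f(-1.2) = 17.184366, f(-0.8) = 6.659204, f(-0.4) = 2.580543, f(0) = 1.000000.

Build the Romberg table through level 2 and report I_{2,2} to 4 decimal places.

I_{0,0} (trapezoid, 1 panel, h=1.6000): 36.276002
I_{1,0} (trapezoid, 2 panels, h=0.8000): 23.465364
I_{2,0} (trapezoid, 4 panels, h=0.4000): 19.638646
I_{1,1} = 23.465364 + (23.465364 − 36.276002)/3 = 19.195151
I_{2,1} = 19.638646 + (19.638646 − 23.465364)/3 = 18.363073
I_{2,2} = 18.363073 + (18.363073 − 19.195151)/15 = 18.307601

18.3076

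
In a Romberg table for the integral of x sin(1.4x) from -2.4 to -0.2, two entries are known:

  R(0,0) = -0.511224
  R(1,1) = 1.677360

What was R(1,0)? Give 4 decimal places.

From R(1,1) = (4·R(1,0) − R(0,0))/3, solve for R(1,0):
4·R(1,0) = 3·1.677360 + (-0.511224) = 4.520856
R(1,0) = 1.130214

1.1302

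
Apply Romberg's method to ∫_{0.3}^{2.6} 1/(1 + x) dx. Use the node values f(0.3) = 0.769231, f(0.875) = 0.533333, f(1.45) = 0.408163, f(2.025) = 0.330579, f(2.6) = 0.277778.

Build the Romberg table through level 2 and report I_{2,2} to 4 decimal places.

1.0190

I_{0,0} (trapezoid, 1 panel, h=2.3000): 1.204060
I_{1,0} (trapezoid, 2 panels, h=1.1500): 1.071418
I_{2,0} (trapezoid, 4 panels, h=0.5750): 1.032458
I_{1,1} = 1.071418 + (1.071418 − 1.204060)/3 = 1.027204
I_{2,1} = 1.032458 + (1.032458 − 1.071418)/3 = 1.019471
I_{2,2} = 1.019471 + (1.019471 − 1.027204)/15 = 1.018955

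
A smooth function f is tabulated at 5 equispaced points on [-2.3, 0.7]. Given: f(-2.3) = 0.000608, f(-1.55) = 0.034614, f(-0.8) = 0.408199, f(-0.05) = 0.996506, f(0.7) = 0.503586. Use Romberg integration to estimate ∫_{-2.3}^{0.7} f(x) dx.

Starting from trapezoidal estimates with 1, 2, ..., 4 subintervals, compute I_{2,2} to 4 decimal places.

I_{0,0} (trapezoid, 1 panel, h=3.0000): 0.756291
I_{1,0} (trapezoid, 2 panels, h=1.5000): 0.990444
I_{2,0} (trapezoid, 4 panels, h=0.7500): 1.268562
I_{1,1} = 0.990444 + (0.990444 − 0.756291)/3 = 1.068495
I_{2,1} = 1.268562 + (1.268562 − 0.990444)/3 = 1.361268
I_{2,2} = 1.361268 + (1.361268 − 1.068495)/15 = 1.380786

1.3808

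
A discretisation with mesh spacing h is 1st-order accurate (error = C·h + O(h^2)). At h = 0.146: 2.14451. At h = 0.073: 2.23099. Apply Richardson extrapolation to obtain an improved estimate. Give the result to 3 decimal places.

2.317

The leading error scales as h; refining by a factor of 2 reduces it by 2^1 = 2.
Extrapolated value = (2·A(h/2) − A(h)) / (2 − 1)
= (2·2.23099 − 2.14451) / 1
= 2.31747 / 1 = 2.31747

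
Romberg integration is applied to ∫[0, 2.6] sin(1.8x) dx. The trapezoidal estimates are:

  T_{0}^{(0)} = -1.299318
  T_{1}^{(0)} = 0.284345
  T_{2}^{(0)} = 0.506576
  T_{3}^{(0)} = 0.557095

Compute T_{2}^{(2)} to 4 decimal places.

0.5652

Richardson extrapolation on the trapezoidal column (denominator 4−1=3):
T_{1}^{(1)} = 0.284345 + (0.284345 − (-1.299318))/3 = 0.812233
T_{2}^{(1)} = (4·0.506576 − 0.284345) / 3 = 0.580653
T_{2}^{(2)} = 0.580653 + (0.580653 − 0.812233)/15 = 0.565214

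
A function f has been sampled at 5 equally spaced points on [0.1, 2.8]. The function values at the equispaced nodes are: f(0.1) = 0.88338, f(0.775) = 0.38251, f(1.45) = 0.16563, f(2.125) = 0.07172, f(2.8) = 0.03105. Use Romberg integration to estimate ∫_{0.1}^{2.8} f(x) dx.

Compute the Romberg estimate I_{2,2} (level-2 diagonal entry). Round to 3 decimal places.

I_{0,0} (trapezoid, 1 panel, h=2.7000): 1.23448
I_{1,0} (trapezoid, 2 panels, h=1.3500): 0.84084
I_{2,0} (trapezoid, 4 panels, h=0.6750): 0.72703
I_{1,1} = 0.84084 + (0.84084 − 1.23448)/3 = 0.70963
I_{2,1} = 0.72703 + (0.72703 − 0.84084)/3 = 0.68909
I_{2,2} = 0.68909 + (0.68909 − 0.70963)/15 = 0.68772

0.688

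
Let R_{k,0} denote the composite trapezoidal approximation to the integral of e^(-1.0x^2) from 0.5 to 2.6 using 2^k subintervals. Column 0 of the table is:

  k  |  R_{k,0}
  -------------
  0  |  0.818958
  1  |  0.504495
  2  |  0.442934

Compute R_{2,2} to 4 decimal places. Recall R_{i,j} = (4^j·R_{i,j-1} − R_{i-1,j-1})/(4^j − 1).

Richardson extrapolation on the trapezoidal column (denominator 4−1=3):
R_{1,1} = 0.504495 + (0.504495 − 0.818958)/3 = 0.399674
R_{2,1} = 0.442934 + (0.442934 − 0.504495)/3 = 0.422414
R_{2,2} = (16·0.422414 − 0.399674) / 15 = 0.423930

0.4239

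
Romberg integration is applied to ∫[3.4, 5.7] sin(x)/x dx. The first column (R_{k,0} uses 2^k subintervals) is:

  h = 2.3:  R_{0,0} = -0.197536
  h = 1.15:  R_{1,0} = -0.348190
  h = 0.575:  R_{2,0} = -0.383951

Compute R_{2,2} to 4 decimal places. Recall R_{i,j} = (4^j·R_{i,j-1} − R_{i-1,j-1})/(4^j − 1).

-0.3957

Richardson extrapolation on the trapezoidal column (denominator 4−1=3):
R_{1,1} = (4·(-0.348190) − (-0.197536)) / 3 = -0.398408
R_{2,1} = (4·(-0.383951) − (-0.348190)) / 3 = -0.395871
R_{2,2} = -0.395871 + (-0.395871 − (-0.398408))/15 = -0.395702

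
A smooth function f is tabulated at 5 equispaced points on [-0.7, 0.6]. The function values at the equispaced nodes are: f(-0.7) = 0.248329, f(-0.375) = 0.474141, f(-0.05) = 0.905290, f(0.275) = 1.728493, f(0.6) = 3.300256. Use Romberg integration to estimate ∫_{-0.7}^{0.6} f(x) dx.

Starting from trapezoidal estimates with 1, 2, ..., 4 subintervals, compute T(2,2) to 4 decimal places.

T(0,0) (trapezoid, 1 panel, h=1.3000): 2.306580
T(1,0) (trapezoid, 2 panels, h=0.6500): 1.741729
T(2,0) (trapezoid, 4 panels, h=0.3250): 1.586720
T(1,1) = 1.741729 + (1.741729 − 2.306580)/3 = 1.553445
T(2,1) = 1.586720 + (1.586720 − 1.741729)/3 = 1.535050
T(2,2) = 1.535050 + (1.535050 − 1.553445)/15 = 1.533824

1.5338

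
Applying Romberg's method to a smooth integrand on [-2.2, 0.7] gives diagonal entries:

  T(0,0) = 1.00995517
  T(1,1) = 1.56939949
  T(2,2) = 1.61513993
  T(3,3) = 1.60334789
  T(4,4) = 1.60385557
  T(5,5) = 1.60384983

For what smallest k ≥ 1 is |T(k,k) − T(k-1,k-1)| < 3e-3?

|T(1,1) − T(0,0)| = 0.55944432 ≥ 3e-3
|T(2,2) − T(1,1)| = 0.04574044 ≥ 3e-3
|T(3,3) − T(2,2)| = 0.01179204 ≥ 3e-3
|T(4,4) − T(3,3)| = 0.00050768 < 3e-3

k = 4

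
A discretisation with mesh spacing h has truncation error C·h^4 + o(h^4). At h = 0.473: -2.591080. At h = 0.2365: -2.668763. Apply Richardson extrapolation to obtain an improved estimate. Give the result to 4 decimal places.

-2.6739

Extrapolated value = (16·A(h/2) − A(h)) / (16 − 1)
= (16·(-2.668763) − (-2.591080)) / 15
= -40.109128 / 15 = -2.673942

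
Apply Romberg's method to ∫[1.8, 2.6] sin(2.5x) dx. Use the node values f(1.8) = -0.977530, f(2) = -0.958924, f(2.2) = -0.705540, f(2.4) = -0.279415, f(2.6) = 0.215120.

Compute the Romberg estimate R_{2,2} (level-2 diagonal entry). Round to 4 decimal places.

R_{0,0} (trapezoid, 1 panel, h=0.8000): -0.304964
R_{1,0} (trapezoid, 2 panels, h=0.4000): -0.434698
R_{2,0} (trapezoid, 4 panels, h=0.2000): -0.465017
R_{1,1} = -0.434698 + (-0.434698 − (-0.304964))/3 = -0.477943
R_{2,1} = -0.465017 + (-0.465017 − (-0.434698))/3 = -0.475123
R_{2,2} = -0.475123 + (-0.475123 − (-0.477943))/15 = -0.474935

-0.4749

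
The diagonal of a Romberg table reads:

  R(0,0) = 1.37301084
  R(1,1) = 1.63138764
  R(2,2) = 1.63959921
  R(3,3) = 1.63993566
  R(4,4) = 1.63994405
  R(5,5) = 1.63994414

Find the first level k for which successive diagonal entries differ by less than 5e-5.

|R(1,1) − R(0,0)| = 0.25837680 ≥ 5e-5
|R(2,2) − R(1,1)| = 0.00821157 ≥ 5e-5
|R(3,3) − R(2,2)| = 0.00033645 ≥ 5e-5
|R(4,4) − R(3,3)| = 0.00000839 < 5e-5

k = 4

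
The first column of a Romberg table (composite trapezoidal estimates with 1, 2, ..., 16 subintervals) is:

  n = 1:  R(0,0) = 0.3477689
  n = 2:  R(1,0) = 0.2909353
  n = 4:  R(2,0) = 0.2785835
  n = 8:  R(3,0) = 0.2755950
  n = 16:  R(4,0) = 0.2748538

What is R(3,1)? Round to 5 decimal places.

Richardson extrapolation on the trapezoidal column (denominator 4−1=3):
R(3,1) = 0.2755950 + (0.2755950 − 0.2785835)/3 = 0.2745988

0.27460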